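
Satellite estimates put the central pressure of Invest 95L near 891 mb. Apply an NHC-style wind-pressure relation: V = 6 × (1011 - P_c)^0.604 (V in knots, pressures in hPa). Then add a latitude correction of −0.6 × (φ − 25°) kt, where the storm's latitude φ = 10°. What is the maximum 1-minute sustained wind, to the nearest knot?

117 kt

ΔP = 1011 − 891 = 120 mb.
120^0.604 ≈ 18.023.
V ≈ 6 × 18.023 ≈ 108.1 kt.
Latitude correction: −0.6 × (10 − 25) = 9 kt.
Corrected V ≈ 117.1 kt → 117 kt.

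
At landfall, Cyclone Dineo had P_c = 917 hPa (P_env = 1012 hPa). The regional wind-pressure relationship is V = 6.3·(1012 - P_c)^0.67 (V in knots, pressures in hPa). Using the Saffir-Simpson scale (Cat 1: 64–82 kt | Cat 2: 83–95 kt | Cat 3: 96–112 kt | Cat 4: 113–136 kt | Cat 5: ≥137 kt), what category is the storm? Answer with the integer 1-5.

4

ΔP = 1012 − 917 = 95 hPa.
V ≈ 6.3 × 95^0.67 = 6.3 × 21.14 ≈ 133 kt.
133 kt falls in the Category 4 band.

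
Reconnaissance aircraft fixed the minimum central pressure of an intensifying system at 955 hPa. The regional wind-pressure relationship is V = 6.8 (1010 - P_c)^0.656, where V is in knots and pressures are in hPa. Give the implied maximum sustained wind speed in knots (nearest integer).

94 kt

ΔP = 1010 − 955 = 55 hPa.
55^0.656 ≈ 13.857.
V ≈ 6.8 × 13.857 ≈ 94.2 kt.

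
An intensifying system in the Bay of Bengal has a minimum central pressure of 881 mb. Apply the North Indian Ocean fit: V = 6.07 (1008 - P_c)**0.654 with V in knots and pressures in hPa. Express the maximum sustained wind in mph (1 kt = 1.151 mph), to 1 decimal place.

166.0 mph

ΔP = 1008 − 881 = 127 mb.
V ≈ 6.07 × 127^0.654 = 6.07 × 23.762 ≈ 144.237 kt.
144.237 × 1.151 ≈ 166.02 mph → 166.0 mph.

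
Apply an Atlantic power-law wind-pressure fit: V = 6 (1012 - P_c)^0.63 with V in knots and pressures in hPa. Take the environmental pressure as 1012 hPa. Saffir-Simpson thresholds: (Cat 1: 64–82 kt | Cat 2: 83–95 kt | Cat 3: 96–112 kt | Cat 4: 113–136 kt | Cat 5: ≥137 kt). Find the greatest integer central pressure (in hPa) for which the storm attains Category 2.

947 hPa

Category 2 begins at V = 83 kt.
Required ΔP = (83/6)^(1/0.63) = 13.833^1.587 ≈ 64.71 hPa.
P_c ≤ 1012 − 64.71 = 947.29, so the highest integer P_c is 947 hPa.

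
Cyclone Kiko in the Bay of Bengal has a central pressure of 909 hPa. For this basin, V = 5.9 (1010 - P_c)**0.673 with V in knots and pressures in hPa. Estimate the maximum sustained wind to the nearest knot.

132 kt

ΔP = 1010 − 909 = 101 hPa.
101^0.673 ≈ 22.331.
V ≈ 5.9 × 22.331 ≈ 131.8 kt.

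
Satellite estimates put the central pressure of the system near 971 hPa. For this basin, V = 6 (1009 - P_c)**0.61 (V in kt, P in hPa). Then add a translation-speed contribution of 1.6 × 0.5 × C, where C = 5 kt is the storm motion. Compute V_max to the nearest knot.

ΔP = 1009 − 971 = 38 hPa.
38^0.61 ≈ 9.197.
V ≈ 6 × 9.197 ≈ 55.2 kt.
Translation term: 1.6 × 0.5 × 5 = 4 kt.
Corrected V ≈ 59.2 kt → 59 kt.

59 kt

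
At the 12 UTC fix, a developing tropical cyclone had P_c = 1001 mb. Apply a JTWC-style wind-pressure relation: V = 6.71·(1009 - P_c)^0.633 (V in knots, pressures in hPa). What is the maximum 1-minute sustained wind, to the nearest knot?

ΔP = 1009 − 1001 = 8 mb.
8^0.633 ≈ 3.730.
V ≈ 6.71 × 3.730 ≈ 25.0 kt.

25 kt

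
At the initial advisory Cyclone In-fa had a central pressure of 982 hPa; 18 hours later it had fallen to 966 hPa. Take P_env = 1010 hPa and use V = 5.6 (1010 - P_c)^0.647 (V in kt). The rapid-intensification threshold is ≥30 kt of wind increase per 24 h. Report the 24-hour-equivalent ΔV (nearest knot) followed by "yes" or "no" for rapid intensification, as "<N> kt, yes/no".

22 kt, no

V₁: ΔP = 28, V ≈ 5.6 × 28^0.647 ≈ 48.36 kt.
V₂: ΔP = 44, V ≈ 5.6 × 44^0.647 ≈ 64.79 kt.
ΔV over 18 h = 16.43 kt → 24 h equivalent = 16.43 × 24/18 ≈ 21.91 kt.
22 kt < 30 kt ⇒ not rapid intensification.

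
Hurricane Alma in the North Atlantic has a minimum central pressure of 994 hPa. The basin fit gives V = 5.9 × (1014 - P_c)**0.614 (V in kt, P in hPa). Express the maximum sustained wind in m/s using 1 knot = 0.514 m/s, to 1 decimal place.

ΔP = 1014 − 994 = 20 hPa.
V ≈ 5.9 × 20^0.614 = 5.9 × 6.293 ≈ 37.127 kt.
37.127 × 0.514 ≈ 19.08 m/s → 19.1 m/s.

19.1 m/s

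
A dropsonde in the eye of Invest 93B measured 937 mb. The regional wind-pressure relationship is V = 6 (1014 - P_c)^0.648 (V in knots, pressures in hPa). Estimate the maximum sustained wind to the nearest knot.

ΔP = 1014 − 937 = 77 mb.
77^0.648 ≈ 16.690.
V ≈ 6 × 16.690 ≈ 100.1 kt.

100 kt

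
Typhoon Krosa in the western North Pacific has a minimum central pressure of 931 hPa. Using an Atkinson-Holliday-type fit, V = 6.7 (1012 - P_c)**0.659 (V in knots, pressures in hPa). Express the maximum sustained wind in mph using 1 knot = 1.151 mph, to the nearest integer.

ΔP = 1012 − 931 = 81 hPa.
V ≈ 6.7 × 81^0.659 = 6.7 × 18.101 ≈ 121.274 kt.
121.274 × 1.151 ≈ 139.59 mph → 140 mph.

140 mph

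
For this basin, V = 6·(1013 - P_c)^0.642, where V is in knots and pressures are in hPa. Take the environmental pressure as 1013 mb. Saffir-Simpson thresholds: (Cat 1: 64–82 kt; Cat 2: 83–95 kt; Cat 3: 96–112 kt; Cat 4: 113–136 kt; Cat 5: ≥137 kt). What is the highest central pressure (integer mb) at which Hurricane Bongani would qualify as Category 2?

953 mb

Category 2 begins at V = 83 kt.
Required ΔP = (83/6)^(1/0.642) = 13.833^1.558 ≈ 59.86 mb.
P_c ≤ 1013 − 59.86 = 953.14, so the highest integer P_c is 953 mb.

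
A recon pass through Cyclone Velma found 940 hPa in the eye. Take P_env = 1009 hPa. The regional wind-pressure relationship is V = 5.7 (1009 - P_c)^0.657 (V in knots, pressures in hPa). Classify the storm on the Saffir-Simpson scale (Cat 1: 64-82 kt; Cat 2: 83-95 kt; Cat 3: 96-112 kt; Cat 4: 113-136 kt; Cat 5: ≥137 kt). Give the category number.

2

ΔP = 1009 − 940 = 69 hPa.
V ≈ 5.7 × 69^0.657 = 5.7 × 16.15 ≈ 92 kt.
92 kt falls in the Category 2 band.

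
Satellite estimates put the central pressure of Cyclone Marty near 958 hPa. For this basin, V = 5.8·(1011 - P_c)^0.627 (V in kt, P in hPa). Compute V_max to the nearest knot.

70 kt

ΔP = 1011 − 958 = 53 hPa.
53^0.627 ≈ 12.054.
V ≈ 5.8 × 12.054 ≈ 69.9 kt.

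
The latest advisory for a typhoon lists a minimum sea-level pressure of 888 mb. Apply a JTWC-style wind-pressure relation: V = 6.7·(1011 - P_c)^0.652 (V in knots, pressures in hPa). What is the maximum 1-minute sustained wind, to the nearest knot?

ΔP = 1011 − 888 = 123 mb.
123^0.652 ≈ 23.047.
V ≈ 6.7 × 23.047 ≈ 154.4 kt.

154 kt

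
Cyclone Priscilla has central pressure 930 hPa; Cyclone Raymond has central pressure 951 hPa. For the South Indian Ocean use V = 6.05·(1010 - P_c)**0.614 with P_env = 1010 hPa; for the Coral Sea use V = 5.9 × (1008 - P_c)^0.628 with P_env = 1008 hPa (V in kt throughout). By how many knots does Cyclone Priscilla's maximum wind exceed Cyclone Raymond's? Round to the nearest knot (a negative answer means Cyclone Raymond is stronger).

Cyclone Priscilla: ΔP = 80; V ≈ 6.05 × 80^0.614 ≈ 89.18 kt.
Cyclone Raymond: ΔP = 57; V ≈ 5.9 × 57^0.628 ≈ 74.74 kt.
Difference ≈ 89.18 − 74.74 = 14.44 → 14 kt.

14 kt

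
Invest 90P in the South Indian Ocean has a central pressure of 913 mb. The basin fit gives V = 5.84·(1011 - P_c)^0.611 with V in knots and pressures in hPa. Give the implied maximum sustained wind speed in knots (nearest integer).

96 kt

ΔP = 1011 − 913 = 98 mb.
98^0.611 ≈ 16.468.
V ≈ 5.84 × 16.468 ≈ 96.2 kt.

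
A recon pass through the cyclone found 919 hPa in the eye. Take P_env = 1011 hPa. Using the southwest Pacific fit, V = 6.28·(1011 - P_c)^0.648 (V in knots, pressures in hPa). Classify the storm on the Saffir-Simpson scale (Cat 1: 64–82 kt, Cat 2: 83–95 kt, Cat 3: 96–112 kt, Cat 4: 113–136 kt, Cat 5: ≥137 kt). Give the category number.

ΔP = 1011 − 919 = 92 hPa.
V ≈ 6.28 × 92^0.648 = 6.28 × 18.73 ≈ 118 kt.
118 kt falls in the Category 4 band.

4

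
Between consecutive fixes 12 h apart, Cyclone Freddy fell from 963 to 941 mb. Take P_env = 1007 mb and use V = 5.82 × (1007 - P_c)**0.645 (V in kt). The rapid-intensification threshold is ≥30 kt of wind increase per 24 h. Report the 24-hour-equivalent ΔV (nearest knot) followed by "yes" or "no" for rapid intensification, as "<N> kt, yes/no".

40 kt, yes

V₁: ΔP = 44, V ≈ 5.82 × 44^0.645 ≈ 66.83 kt.
V₂: ΔP = 66, V ≈ 5.82 × 66^0.645 ≈ 86.80 kt.
ΔV over 12 h = 19.97 kt → 24 h equivalent = 19.97 × 24/12 ≈ 39.94 kt.
40 kt ≥ 30 kt ⇒ rapid intensification.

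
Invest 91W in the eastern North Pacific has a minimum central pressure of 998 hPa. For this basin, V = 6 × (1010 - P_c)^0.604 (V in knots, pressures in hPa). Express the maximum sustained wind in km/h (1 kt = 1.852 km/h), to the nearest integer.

50 km/h

ΔP = 1010 − 998 = 12 hPa.
V ≈ 6 × 12^0.604 = 6 × 4.486 ≈ 26.914 kt.
26.914 × 1.852 ≈ 49.84 km/h → 50 km/h.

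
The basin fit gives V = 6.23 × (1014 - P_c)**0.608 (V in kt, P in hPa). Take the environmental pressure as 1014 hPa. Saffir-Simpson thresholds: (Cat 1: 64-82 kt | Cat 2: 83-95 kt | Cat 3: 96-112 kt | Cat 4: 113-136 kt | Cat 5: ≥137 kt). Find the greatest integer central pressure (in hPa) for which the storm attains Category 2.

943 hPa

Category 2 begins at V = 83 kt.
Required ΔP = (83/6.23)^(1/0.608) = 13.323^1.645 ≈ 70.74 hPa.
P_c ≤ 1014 − 70.74 = 943.26, so the highest integer P_c is 943 hPa.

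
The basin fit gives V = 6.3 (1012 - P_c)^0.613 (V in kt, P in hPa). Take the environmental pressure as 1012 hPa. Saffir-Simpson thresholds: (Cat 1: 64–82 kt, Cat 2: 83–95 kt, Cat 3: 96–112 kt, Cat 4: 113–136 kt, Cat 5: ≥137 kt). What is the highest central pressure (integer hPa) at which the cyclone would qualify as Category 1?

Category 1 begins at V = 64 kt.
Required ΔP = (64/6.3)^(1/0.613) = 10.159^1.631 ≈ 43.90 hPa.
P_c ≤ 1012 − 43.90 = 968.10, so the highest integer P_c is 968 hPa.

968 hPa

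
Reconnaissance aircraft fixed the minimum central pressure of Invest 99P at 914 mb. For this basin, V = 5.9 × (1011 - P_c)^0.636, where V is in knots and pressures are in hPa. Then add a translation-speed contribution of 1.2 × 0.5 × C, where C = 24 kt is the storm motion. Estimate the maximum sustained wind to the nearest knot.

ΔP = 1011 − 914 = 97 mb.
97^0.636 ≈ 18.348.
V ≈ 5.9 × 18.348 ≈ 108.3 kt.
Translation term: 1.2 × 0.5 × 24 = 14.4 kt.
Corrected V ≈ 122.7 kt → 123 kt.

123 kt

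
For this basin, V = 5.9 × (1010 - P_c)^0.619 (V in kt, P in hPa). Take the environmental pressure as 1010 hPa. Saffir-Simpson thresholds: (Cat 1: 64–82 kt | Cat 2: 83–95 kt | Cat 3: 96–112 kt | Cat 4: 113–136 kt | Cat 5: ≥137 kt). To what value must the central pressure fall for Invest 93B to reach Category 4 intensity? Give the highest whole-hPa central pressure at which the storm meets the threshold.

Category 4 begins at V = 113 kt.
Required ΔP = (113/5.9)^(1/0.619) = 19.153^1.616 ≈ 117.88 hPa.
P_c ≤ 1010 − 117.88 = 892.12, so the highest integer P_c is 892 hPa.

892 hPa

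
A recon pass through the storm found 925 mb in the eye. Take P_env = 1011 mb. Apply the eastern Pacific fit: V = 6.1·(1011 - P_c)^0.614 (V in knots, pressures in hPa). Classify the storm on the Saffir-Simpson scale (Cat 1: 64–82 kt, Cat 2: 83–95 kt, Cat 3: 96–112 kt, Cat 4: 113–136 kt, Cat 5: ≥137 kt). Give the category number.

2

ΔP = 1011 − 925 = 86 mb.
V ≈ 6.1 × 86^0.614 = 6.1 × 15.41 ≈ 94 kt.
94 kt falls in the Category 2 band.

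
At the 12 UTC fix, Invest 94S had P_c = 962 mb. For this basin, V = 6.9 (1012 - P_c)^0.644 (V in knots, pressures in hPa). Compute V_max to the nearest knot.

ΔP = 1012 − 962 = 50 mb.
50^0.644 ≈ 12.420.
V ≈ 6.9 × 12.420 ≈ 85.7 kt.

86 kt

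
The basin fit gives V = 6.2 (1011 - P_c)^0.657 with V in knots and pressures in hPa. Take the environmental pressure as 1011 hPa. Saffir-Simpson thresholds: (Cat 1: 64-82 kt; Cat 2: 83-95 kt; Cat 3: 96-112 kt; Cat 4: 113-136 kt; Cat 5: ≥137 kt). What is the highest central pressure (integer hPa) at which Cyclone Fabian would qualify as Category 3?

Category 3 begins at V = 96 kt.
Required ΔP = (96/6.2)^(1/0.657) = 15.484^1.522 ≈ 64.73 hPa.
P_c ≤ 1011 − 64.73 = 946.27, so the highest integer P_c is 946 hPa.

946 hPa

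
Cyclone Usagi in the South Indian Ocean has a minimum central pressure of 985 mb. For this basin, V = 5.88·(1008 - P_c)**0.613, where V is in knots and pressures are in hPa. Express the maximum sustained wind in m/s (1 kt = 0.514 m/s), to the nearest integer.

ΔP = 1008 − 985 = 23 mb.
V ≈ 5.88 × 23^0.613 = 5.88 × 6.835 ≈ 40.190 kt.
40.190 × 0.514 ≈ 20.66 m/s → 21 m/s.

21 m/s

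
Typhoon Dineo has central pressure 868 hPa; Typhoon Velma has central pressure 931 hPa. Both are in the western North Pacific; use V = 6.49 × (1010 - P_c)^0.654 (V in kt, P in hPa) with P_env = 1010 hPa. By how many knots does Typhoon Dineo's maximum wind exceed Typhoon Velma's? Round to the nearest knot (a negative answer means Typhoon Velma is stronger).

Typhoon Dineo: ΔP = 142; V ≈ 6.49 × 142^0.654 ≈ 165.90 kt.
Typhoon Velma: ΔP = 79; V ≈ 6.49 × 79^0.654 ≈ 113.06 kt.
Difference ≈ 165.90 − 113.06 = 52.84 → 53 kt.

53 kt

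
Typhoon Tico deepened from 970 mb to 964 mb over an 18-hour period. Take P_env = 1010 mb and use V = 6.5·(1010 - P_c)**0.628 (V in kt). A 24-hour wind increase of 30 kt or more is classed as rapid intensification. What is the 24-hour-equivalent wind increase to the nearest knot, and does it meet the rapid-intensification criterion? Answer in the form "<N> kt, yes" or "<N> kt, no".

V₁: ΔP = 40, V ≈ 6.5 × 40^0.628 ≈ 65.92 kt.
V₂: ΔP = 46, V ≈ 6.5 × 46^0.628 ≈ 71.97 kt.
ΔV over 18 h = 6.05 kt → 24 h equivalent = 6.05 × 24/18 ≈ 8.07 kt.
8 kt < 30 kt ⇒ not rapid intensification.

8 kt, no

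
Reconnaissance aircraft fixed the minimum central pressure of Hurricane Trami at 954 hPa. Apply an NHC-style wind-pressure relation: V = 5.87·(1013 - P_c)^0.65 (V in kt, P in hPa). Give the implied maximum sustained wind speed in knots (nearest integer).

83 kt

ΔP = 1013 − 954 = 59 hPa.
59^0.65 ≈ 14.160.
V ≈ 5.87 × 14.160 ≈ 83.1 kt.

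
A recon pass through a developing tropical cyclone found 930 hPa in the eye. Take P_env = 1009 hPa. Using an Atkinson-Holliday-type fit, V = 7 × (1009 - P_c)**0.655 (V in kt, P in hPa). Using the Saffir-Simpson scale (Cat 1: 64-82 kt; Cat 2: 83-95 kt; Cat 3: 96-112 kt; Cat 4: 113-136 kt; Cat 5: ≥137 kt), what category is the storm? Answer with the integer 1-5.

ΔP = 1009 − 930 = 79 hPa.
V ≈ 7 × 79^0.655 = 7 × 17.50 ≈ 122 kt.
122 kt falls in the Category 4 band.

4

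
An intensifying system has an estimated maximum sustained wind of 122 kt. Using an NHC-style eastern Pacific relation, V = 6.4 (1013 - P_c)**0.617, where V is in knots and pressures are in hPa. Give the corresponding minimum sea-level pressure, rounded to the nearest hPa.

894 hPa

ΔP = (V / 6.4)^(1/0.617) = (122/6.4)^1.621.
122/6.4 = 19.062; 19.062^1.621 ≈ 118.81 hPa.
P_c = 1013 − 118.81 = 894.19 ≈ 894 hPa.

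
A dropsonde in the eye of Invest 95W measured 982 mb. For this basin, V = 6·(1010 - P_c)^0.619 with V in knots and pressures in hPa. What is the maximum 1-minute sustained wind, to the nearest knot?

ΔP = 1010 − 982 = 28 mb.
28^0.619 ≈ 7.867.
V ≈ 6 × 7.867 ≈ 47.2 kt.

47 kt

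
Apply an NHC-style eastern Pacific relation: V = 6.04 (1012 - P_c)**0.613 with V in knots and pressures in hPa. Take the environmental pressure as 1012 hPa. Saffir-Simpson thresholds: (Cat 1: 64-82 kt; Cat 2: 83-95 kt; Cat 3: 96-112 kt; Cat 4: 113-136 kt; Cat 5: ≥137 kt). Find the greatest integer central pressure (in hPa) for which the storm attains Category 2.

Category 2 begins at V = 83 kt.
Required ΔP = (83/6.04)^(1/0.613) = 13.742^1.631 ≈ 71.86 hPa.
P_c ≤ 1012 − 71.86 = 940.14, so the highest integer P_c is 940 hPa.

940 hPa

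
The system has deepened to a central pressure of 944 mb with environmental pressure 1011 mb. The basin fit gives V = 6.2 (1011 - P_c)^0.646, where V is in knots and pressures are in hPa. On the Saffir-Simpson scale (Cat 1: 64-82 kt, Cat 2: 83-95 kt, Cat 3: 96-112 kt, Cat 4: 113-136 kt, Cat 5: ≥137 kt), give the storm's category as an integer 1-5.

ΔP = 1011 − 944 = 67 mb.
V ≈ 6.2 × 67^0.646 = 6.2 × 15.12 ≈ 94 kt.
94 kt falls in the Category 2 band.

2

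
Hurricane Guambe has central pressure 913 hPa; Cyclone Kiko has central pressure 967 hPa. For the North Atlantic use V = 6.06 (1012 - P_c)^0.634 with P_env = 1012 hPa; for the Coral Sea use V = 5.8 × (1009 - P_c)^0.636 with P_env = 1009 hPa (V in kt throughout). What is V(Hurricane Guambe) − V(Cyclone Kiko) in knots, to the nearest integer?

49 kt

Hurricane Guambe: ΔP = 99; V ≈ 6.06 × 99^0.634 ≈ 111.61 kt.
Cyclone Kiko: ΔP = 42; V ≈ 5.8 × 42^0.636 ≈ 62.49 kt.
Difference ≈ 111.61 − 62.49 = 49.12 → 49 kt.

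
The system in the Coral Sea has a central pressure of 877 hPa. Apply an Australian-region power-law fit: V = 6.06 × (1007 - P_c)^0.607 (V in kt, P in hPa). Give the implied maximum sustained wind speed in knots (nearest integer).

116 kt

ΔP = 1007 − 877 = 130 hPa.
130^0.607 ≈ 19.194.
V ≈ 6.06 × 19.194 ≈ 116.3 kt.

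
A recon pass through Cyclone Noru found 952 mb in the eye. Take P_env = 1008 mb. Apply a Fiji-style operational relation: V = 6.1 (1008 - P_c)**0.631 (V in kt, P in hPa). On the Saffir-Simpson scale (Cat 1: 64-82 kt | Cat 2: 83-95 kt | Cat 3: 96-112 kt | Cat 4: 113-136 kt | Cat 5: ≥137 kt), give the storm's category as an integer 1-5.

1

ΔP = 1008 − 952 = 56 mb.
V ≈ 6.1 × 56^0.631 = 6.1 × 12.68 ≈ 77 kt.
77 kt falls in the Category 1 band.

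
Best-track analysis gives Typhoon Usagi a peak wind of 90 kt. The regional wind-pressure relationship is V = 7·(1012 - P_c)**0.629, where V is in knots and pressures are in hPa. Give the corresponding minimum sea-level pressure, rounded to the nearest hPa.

ΔP = (V / 7)^(1/0.629) = (90/7)^1.590.
90/7 = 12.857; 12.857^1.590 ≈ 57.99 hPa.
P_c = 1012 − 57.99 = 954.01 ≈ 954 hPa.

954 hPa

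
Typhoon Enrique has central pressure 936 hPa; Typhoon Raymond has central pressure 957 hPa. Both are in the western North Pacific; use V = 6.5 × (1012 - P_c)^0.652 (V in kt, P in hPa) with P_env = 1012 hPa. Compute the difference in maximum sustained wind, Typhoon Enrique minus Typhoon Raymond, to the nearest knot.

21 kt

Typhoon Enrique: ΔP = 76; V ≈ 6.5 × 76^0.652 ≈ 109.45 kt.
Typhoon Raymond: ΔP = 55; V ≈ 6.5 × 55^0.652 ≈ 88.64 kt.
Difference ≈ 109.45 − 88.64 = 20.81 → 21 kt.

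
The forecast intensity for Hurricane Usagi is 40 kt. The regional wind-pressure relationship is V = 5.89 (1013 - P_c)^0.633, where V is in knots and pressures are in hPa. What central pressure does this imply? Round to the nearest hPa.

992 hPa

ΔP = (V / 5.89)^(1/0.633) = (40/5.89)^1.580.
40/5.89 = 6.791; 6.791^1.580 ≈ 20.62 hPa.
P_c = 1013 − 20.62 = 992.38 ≈ 992 hPa.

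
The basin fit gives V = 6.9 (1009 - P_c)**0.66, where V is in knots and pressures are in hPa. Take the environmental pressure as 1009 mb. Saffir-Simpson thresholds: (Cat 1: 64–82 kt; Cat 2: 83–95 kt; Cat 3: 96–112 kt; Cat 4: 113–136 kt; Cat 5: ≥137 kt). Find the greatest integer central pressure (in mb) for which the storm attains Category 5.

916 mb

Category 5 begins at V = 137 kt.
Required ΔP = (137/6.9)^(1/0.66) = 19.855^1.515 ≈ 92.57 mb.
P_c ≤ 1009 − 92.57 = 916.43, so the highest integer P_c is 916 mb.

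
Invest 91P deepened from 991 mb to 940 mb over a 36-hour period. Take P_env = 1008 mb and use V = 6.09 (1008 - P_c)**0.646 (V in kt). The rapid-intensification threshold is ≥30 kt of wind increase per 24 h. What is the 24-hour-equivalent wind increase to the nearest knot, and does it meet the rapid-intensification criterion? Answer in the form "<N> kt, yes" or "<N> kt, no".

37 kt, yes

V₁: ΔP = 17, V ≈ 6.09 × 17^0.646 ≈ 37.97 kt.
V₂: ΔP = 68, V ≈ 6.09 × 68^0.646 ≈ 92.99 kt.
ΔV over 36 h = 55.02 kt → 24 h equivalent = 55.02 × 24/36 ≈ 36.68 kt.
37 kt ≥ 30 kt ⇒ rapid intensification.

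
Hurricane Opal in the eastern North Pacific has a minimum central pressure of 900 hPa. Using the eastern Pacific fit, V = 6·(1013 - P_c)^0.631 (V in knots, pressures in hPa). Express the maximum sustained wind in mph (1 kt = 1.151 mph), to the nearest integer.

ΔP = 1013 − 900 = 113 hPa.
V ≈ 6 × 113^0.631 = 6 × 19.747 ≈ 118.480 kt.
118.480 × 1.151 ≈ 136.37 mph → 136 mph.

136 mph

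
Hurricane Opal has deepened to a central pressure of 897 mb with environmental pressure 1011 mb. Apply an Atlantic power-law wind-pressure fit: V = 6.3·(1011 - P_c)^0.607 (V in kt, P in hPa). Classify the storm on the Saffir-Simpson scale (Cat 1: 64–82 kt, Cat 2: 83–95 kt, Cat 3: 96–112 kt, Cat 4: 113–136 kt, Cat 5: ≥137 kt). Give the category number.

ΔP = 1011 − 897 = 114 mb.
V ≈ 6.3 × 114^0.607 = 6.3 × 17.72 ≈ 112 kt.
112 kt falls in the Category 3 band.

3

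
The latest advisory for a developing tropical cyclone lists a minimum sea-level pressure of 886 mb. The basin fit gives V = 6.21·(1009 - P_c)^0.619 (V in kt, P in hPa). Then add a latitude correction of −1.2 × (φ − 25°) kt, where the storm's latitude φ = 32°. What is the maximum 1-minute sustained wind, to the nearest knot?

114 kt

ΔP = 1009 − 886 = 123 mb.
123^0.619 ≈ 19.663.
V ≈ 6.21 × 19.663 ≈ 122.1 kt.
Latitude correction: −1.2 × (32 − 25) = -8.4 kt.
Corrected V ≈ 113.7 kt → 114 kt.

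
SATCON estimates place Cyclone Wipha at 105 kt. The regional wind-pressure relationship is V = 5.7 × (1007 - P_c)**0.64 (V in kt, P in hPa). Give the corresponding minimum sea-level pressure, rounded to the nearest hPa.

ΔP = (V / 5.7)^(1/0.64) = (105/5.7)^1.562.
105/5.7 = 18.421; 18.421^1.562 ≈ 94.85 hPa.
P_c = 1007 − 94.85 = 912.15 ≈ 912 hPa.

912 hPa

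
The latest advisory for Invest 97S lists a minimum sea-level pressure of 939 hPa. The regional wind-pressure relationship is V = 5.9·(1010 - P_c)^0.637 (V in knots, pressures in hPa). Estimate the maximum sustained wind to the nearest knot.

ΔP = 1010 − 939 = 71 hPa.
71^0.637 ≈ 15.110.
V ≈ 5.9 × 15.110 ≈ 89.1 kt.

89 kt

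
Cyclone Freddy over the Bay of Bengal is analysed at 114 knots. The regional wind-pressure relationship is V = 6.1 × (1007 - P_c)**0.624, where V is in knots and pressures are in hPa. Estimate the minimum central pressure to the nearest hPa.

ΔP = (V / 6.1)^(1/0.624) = (114/6.1)^1.603.
114/6.1 = 18.689; 18.689^1.603 ≈ 109.09 hPa.
P_c = 1007 − 109.09 = 897.91 ≈ 898 hPa.

898 hPa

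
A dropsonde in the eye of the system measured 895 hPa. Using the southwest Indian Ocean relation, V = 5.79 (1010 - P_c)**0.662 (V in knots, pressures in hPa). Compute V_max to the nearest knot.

ΔP = 1010 − 895 = 115 hPa.
115^0.662 ≈ 23.130.
V ≈ 5.79 × 23.130 ≈ 133.9 kt.

134 kt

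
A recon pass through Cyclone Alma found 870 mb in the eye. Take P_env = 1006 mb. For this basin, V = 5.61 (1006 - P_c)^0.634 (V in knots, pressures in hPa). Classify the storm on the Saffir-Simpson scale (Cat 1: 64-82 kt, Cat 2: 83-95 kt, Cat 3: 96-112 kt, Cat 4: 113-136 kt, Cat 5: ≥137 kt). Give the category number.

ΔP = 1006 − 870 = 136 mb.
V ≈ 5.61 × 136^0.634 = 5.61 × 22.52 ≈ 126 kt.
126 kt falls in the Category 4 band.

4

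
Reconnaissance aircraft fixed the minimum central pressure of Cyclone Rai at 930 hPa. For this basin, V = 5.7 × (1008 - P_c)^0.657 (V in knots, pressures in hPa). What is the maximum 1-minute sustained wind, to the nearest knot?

100 kt

ΔP = 1008 − 930 = 78 hPa.
78^0.657 ≈ 17.503.
V ≈ 5.7 × 17.503 ≈ 99.8 kt.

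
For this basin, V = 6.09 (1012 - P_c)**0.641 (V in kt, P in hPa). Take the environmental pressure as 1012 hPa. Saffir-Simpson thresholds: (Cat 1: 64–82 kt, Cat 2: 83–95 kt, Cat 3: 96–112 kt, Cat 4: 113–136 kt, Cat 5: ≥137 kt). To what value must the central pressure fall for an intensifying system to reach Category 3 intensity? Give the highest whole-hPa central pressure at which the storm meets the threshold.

938 hPa

Category 3 begins at V = 96 kt.
Required ΔP = (96/6.09)^(1/0.641) = 15.764^1.560 ≈ 73.86 hPa.
P_c ≤ 1012 − 73.86 = 938.14, so the highest integer P_c is 938 hPa.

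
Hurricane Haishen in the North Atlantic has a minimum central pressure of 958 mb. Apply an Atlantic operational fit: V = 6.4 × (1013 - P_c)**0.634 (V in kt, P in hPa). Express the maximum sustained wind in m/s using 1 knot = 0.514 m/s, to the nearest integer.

ΔP = 1013 − 958 = 55 mb.
V ≈ 6.4 × 55^0.634 = 6.4 × 12.688 ≈ 81.203 kt.
81.203 × 0.514 ≈ 41.74 m/s → 42 m/s.

42 m/s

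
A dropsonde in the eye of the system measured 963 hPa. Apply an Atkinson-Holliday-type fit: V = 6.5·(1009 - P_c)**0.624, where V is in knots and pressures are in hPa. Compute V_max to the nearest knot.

71 kt

ΔP = 1009 − 963 = 46 hPa.
46^0.624 ≈ 10.903.
V ≈ 6.5 × 10.903 ≈ 70.9 kt.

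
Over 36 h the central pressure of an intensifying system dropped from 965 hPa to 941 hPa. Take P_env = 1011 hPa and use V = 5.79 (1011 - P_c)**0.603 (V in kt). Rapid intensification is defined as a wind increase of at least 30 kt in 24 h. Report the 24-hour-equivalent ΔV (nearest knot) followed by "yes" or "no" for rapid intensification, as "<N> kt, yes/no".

V₁: ΔP = 46, V ≈ 5.79 × 46^0.603 ≈ 58.25 kt.
V₂: ΔP = 70, V ≈ 5.79 × 70^0.603 ≈ 75.04 kt.
ΔV over 36 h = 16.79 kt → 24 h equivalent = 16.79 × 24/36 ≈ 11.19 kt.
11 kt < 30 kt ⇒ not rapid intensification.

11 kt, no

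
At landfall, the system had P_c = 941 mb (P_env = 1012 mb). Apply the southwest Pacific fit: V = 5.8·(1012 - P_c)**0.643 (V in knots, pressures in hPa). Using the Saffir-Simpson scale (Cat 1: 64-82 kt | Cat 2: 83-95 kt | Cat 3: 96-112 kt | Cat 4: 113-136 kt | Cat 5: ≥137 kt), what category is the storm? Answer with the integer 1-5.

ΔP = 1012 − 941 = 71 mb.
V ≈ 5.8 × 71^0.643 = 5.8 × 15.50 ≈ 90 kt.
90 kt falls in the Category 2 band.

2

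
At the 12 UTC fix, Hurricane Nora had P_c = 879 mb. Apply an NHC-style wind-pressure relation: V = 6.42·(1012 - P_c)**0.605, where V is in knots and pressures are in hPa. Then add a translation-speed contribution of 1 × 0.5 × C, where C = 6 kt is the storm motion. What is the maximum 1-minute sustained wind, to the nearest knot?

ΔP = 1012 − 879 = 133 mb.
133^0.605 ≈ 19.272.
V ≈ 6.42 × 19.272 ≈ 123.7 kt.
Translation term: 1 × 0.5 × 6 = 3 kt.
Corrected V ≈ 126.7 kt → 127 kt.

127 kt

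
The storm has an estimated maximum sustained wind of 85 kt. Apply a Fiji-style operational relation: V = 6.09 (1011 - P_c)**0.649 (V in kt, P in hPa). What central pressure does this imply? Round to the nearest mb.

ΔP = (V / 6.09)^(1/0.649) = (85/6.09)^1.541.
85/6.09 = 13.957; 13.957^1.541 ≈ 58.07 mb.
P_c = 1011 − 58.07 = 952.93 ≈ 953 mb.

953 mb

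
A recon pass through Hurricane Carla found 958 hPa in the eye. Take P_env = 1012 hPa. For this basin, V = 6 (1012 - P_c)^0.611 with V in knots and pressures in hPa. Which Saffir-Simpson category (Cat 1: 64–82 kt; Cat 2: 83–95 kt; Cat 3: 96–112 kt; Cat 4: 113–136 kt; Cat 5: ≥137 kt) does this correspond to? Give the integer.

1

ΔP = 1012 − 958 = 54 hPa.
V ≈ 6 × 54^0.611 = 6 × 11.44 ≈ 69 kt.
69 kt falls in the Category 1 band.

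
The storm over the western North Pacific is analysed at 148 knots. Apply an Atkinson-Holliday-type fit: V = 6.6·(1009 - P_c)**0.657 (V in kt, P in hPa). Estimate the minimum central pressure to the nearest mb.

895 mb

ΔP = (V / 6.6)^(1/0.657) = (148/6.6)^1.522.
148/6.6 = 22.424; 22.424^1.522 ≈ 113.73 mb.
P_c = 1009 − 113.73 = 895.27 ≈ 895 mb.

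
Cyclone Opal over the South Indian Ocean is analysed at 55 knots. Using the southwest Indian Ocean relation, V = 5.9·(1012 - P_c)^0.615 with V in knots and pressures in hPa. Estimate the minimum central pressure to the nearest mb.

974 mb

ΔP = (V / 5.9)^(1/0.615) = (55/5.9)^1.626.
55/5.9 = 9.322; 9.322^1.626 ≈ 37.71 mb.
P_c = 1012 − 37.71 = 974.29 ≈ 974 mb.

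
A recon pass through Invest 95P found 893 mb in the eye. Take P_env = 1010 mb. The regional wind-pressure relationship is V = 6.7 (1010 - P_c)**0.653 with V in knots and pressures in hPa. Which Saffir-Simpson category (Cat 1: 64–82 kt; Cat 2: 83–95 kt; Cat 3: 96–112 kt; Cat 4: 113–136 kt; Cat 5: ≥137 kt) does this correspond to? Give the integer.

5

ΔP = 1010 − 893 = 117 mb.
V ≈ 6.7 × 117^0.653 = 6.7 × 22.41 ≈ 150 kt.
150 kt falls in the Category 5 band.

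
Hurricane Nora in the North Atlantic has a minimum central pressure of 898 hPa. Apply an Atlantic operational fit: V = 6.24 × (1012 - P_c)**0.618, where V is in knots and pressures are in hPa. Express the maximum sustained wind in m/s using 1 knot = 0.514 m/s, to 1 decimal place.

ΔP = 1012 − 898 = 114 hPa.
V ≈ 6.24 × 114^0.618 = 6.24 × 18.671 ≈ 116.507 kt.
116.507 × 0.514 ≈ 59.88 m/s → 59.9 m/s.

59.9 m/s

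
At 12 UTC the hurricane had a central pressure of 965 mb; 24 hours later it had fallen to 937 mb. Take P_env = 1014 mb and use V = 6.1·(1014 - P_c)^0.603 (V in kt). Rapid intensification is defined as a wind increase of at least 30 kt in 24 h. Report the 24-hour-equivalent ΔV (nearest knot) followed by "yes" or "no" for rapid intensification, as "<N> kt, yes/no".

V₁: ΔP = 49, V ≈ 6.1 × 49^0.603 ≈ 63.76 kt.
V₂: ΔP = 77, V ≈ 6.1 × 77^0.603 ≈ 83.73 kt.
ΔV over 24 h = 19.97 kt → 24 h equivalent = 19.97 × 24/24 ≈ 19.97 kt.
20 kt < 30 kt ⇒ not rapid intensification.

20 kt, no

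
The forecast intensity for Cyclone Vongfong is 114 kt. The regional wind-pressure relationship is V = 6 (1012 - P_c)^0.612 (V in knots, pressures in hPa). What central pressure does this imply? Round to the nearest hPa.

889 hPa

ΔP = (V / 6)^(1/0.612) = (114/6)^1.634.
114/6 = 19.000; 19.000^1.634 ≈ 122.88 hPa.
P_c = 1012 − 122.88 = 889.12 ≈ 889 hPa.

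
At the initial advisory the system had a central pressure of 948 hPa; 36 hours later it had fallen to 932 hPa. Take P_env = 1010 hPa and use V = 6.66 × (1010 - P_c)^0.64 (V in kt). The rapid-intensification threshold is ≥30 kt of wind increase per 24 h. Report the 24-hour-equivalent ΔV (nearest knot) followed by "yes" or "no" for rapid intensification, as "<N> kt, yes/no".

V₁: ΔP = 62, V ≈ 6.66 × 62^0.64 ≈ 93.46 kt.
V₂: ΔP = 78, V ≈ 6.66 × 78^0.64 ≈ 108.25 kt.
ΔV over 36 h = 14.79 kt → 24 h equivalent = 14.79 × 24/36 ≈ 9.86 kt.
10 kt < 30 kt ⇒ not rapid intensification.

10 kt, no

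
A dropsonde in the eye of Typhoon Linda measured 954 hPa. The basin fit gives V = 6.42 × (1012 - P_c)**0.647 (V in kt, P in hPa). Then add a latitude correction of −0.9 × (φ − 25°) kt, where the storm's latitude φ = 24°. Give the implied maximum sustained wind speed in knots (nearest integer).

ΔP = 1012 − 954 = 58 hPa.
58^0.647 ≈ 13.834.
V ≈ 6.42 × 13.834 ≈ 88.8 kt.
Latitude correction: −0.9 × (24 − 25) = 0.9 kt.
Corrected V ≈ 89.7 kt → 90 kt.

90 kt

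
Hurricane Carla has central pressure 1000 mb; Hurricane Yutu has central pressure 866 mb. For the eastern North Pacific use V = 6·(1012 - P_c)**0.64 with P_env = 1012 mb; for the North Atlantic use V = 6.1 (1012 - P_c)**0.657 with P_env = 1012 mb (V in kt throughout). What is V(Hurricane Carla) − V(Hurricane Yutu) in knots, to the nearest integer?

-132 kt

Hurricane Carla: ΔP = 12; V ≈ 6 × 12^0.64 ≈ 29.43 kt.
Hurricane Yutu: ΔP = 146; V ≈ 6.1 × 146^0.657 ≈ 161.18 kt.
Difference ≈ 29.43 − 161.18 = -131.75 → -132 kt.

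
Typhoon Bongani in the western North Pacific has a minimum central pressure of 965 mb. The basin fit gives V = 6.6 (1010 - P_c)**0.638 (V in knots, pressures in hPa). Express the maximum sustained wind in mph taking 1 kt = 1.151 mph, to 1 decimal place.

86.2 mph

ΔP = 1010 − 965 = 45 mb.
V ≈ 6.6 × 45^0.638 = 6.6 × 11.344 ≈ 74.868 kt.
74.868 × 1.151 ≈ 86.17 mph → 86.2 mph.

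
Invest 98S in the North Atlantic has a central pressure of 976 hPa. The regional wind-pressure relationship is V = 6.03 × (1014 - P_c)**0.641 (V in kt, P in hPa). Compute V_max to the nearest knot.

ΔP = 1014 − 976 = 38 hPa.
38^0.641 ≈ 10.295.
V ≈ 6.03 × 10.295 ≈ 62.1 kt.

62 kt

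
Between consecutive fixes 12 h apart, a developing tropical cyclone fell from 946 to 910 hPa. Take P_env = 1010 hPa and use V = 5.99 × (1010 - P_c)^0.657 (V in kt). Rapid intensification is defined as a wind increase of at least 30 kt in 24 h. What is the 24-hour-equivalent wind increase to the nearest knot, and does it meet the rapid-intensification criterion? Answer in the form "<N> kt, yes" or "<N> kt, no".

63 kt, yes

V₁: ΔP = 64, V ≈ 5.99 × 64^0.657 ≈ 92.06 kt.
V₂: ΔP = 100, V ≈ 5.99 × 100^0.657 ≈ 123.43 kt.
ΔV over 12 h = 31.37 kt → 24 h equivalent = 31.37 × 24/12 ≈ 62.74 kt.
63 kt ≥ 30 kt ⇒ rapid intensification.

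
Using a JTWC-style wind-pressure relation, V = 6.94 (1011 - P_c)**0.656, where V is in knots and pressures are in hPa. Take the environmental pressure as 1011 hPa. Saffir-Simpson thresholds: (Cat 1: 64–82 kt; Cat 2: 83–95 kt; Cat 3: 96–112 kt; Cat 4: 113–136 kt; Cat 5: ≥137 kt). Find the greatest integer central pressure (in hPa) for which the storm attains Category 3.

956 hPa

Category 3 begins at V = 96 kt.
Required ΔP = (96/6.94)^(1/0.656) = 13.833^1.524 ≈ 54.85 hPa.
P_c ≤ 1011 − 54.85 = 956.15, so the highest integer P_c is 956 hPa.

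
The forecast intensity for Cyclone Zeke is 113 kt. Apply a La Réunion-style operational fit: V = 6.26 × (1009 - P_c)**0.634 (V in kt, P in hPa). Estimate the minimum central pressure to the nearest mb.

913 mb

ΔP = (V / 6.26)^(1/0.634) = (113/6.26)^1.577.
113/6.26 = 18.051; 18.051^1.577 ≈ 95.91 mb.
P_c = 1009 − 95.91 = 913.09 ≈ 913 mb.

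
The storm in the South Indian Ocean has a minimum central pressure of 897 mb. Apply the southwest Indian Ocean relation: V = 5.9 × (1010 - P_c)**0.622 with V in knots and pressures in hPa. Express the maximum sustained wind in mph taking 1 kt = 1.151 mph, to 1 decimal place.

128.5 mph

ΔP = 1010 − 897 = 113 mb.
V ≈ 5.9 × 113^0.622 = 5.9 × 18.924 ≈ 111.652 kt.
111.652 × 1.151 ≈ 128.51 mph → 128.5 mph.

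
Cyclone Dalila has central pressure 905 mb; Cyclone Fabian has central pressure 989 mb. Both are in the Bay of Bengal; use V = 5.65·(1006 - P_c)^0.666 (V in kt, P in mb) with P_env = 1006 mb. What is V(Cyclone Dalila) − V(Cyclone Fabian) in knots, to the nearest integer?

85 kt

Cyclone Dalila: ΔP = 101; V ≈ 5.65 × 101^0.666 ≈ 122.16 kt.
Cyclone Fabian: ΔP = 17; V ≈ 5.65 × 17^0.666 ≈ 37.28 kt.
Difference ≈ 122.16 − 37.28 = 84.88 → 85 kt.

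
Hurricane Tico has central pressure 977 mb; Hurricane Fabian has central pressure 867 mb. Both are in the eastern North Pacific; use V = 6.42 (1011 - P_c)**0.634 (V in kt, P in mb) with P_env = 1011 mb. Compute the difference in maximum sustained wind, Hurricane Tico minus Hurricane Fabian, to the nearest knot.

-90 kt

Hurricane Tico: ΔP = 34; V ≈ 6.42 × 34^0.634 ≈ 60.05 kt.
Hurricane Fabian: ΔP = 144; V ≈ 6.42 × 144^0.634 ≈ 149.95 kt.
Difference ≈ 60.05 − 149.95 = -89.90 → -90 kt.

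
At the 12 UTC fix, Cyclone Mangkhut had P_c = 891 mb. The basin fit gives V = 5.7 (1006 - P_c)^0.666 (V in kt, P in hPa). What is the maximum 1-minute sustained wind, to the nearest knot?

134 kt

ΔP = 1006 − 891 = 115 mb.
115^0.666 ≈ 23.574.
V ≈ 5.7 × 23.574 ≈ 134.4 kt.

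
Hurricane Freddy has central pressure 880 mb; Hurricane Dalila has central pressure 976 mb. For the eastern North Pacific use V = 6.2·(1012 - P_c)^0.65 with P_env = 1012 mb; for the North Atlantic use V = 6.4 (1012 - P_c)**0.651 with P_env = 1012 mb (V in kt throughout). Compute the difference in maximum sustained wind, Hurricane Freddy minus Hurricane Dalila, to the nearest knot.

82 kt

Hurricane Freddy: ΔP = 132; V ≈ 6.2 × 132^0.65 ≈ 148.17 kt.
Hurricane Dalila: ΔP = 36; V ≈ 6.4 × 36^0.651 ≈ 65.97 kt.
Difference ≈ 148.17 − 65.97 = 82.20 → 82 kt.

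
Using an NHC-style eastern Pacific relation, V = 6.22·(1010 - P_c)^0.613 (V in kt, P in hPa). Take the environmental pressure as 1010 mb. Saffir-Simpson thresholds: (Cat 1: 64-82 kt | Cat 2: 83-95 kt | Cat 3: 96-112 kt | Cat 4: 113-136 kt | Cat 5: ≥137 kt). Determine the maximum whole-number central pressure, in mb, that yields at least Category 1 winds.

Category 1 begins at V = 64 kt.
Required ΔP = (64/6.22)^(1/0.613) = 10.289^1.631 ≈ 44.83 mb.
P_c ≤ 1010 − 44.83 = 965.17, so the highest integer P_c is 965 mb.

965 mb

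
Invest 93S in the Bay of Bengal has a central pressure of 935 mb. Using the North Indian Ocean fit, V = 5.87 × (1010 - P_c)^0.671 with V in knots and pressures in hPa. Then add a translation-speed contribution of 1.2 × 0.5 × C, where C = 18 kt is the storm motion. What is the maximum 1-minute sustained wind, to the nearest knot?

ΔP = 1010 − 935 = 75 mb.
75^0.671 ≈ 18.120.
V ≈ 5.87 × 18.120 ≈ 106.4 kt.
Translation term: 1.2 × 0.5 × 18 = 10.8 kt.
Corrected V ≈ 117.2 kt → 117 kt.

117 kt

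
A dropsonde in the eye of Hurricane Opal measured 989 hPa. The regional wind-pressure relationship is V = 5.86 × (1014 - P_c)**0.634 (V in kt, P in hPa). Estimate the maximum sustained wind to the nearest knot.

ΔP = 1014 − 989 = 25 hPa.
25^0.634 ≈ 7.697.
V ≈ 5.86 × 7.697 ≈ 45.1 kt.

45 kt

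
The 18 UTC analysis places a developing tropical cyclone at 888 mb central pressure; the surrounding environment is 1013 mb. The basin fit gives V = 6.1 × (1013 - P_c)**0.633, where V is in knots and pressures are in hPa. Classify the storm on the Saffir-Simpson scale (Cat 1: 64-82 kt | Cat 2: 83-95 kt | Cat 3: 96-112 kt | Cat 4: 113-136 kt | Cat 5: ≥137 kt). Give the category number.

ΔP = 1013 − 888 = 125 mb.
V ≈ 6.1 × 125^0.633 = 6.1 × 21.25 ≈ 130 kt.
130 kt falls in the Category 4 band.

4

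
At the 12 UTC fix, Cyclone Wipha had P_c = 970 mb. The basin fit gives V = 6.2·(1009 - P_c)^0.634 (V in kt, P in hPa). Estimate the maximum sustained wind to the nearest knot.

ΔP = 1009 − 970 = 39 mb.
39^0.634 ≈ 10.203.
V ≈ 6.2 × 10.203 ≈ 63.3 kt.

63 kt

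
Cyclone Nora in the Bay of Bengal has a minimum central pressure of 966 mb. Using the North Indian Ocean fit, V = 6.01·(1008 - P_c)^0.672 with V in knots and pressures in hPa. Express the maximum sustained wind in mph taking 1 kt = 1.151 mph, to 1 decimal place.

ΔP = 1008 − 966 = 42 mb.
V ≈ 6.01 × 42^0.672 = 6.01 × 12.326 ≈ 74.079 kt.
74.079 × 1.151 ≈ 85.27 mph → 85.3 mph.

85.3 mph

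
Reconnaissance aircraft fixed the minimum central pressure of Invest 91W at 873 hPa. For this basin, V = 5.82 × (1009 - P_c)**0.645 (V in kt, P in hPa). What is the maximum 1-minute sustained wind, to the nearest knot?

138 kt

ΔP = 1009 − 873 = 136 hPa.
136^0.645 ≈ 23.776.
V ≈ 5.82 × 23.776 ≈ 138.4 kt.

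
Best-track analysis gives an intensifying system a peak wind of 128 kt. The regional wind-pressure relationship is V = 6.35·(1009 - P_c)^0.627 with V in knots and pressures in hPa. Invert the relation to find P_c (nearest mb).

889 mb

ΔP = (V / 6.35)^(1/0.627) = (128/6.35)^1.595.
128/6.35 = 20.157; 20.157^1.595 ≈ 120.35 mb.
P_c = 1009 − 120.35 = 888.65 ≈ 889 mb.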